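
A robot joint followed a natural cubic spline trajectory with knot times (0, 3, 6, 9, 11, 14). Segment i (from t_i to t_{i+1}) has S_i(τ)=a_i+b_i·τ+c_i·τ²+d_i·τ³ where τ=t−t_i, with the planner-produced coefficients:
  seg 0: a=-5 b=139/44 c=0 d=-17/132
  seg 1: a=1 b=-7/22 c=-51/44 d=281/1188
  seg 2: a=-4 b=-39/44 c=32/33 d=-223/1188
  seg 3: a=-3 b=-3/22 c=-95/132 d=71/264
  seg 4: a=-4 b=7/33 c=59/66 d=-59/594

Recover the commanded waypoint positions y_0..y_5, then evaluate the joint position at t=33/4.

y_0=-5 y_1=1 y_2=-4 y_3=-3 y_4=-4 y_5=2
S(33/4) = -9077/2816

y_0 = S_0(0) = a_0 = -5
y_1 = S_1(0) = a_1 = 1
y_2 = S_2(0) = a_2 = -4
y_3 = S_3(0) = a_3 = -3
y_4 = S_4(0) = a_4 = -4
y_5 = S_4(3) = 2
t_q=33/4 is in segment 2 (τ=9/4); S_2(τ)=-9077/2816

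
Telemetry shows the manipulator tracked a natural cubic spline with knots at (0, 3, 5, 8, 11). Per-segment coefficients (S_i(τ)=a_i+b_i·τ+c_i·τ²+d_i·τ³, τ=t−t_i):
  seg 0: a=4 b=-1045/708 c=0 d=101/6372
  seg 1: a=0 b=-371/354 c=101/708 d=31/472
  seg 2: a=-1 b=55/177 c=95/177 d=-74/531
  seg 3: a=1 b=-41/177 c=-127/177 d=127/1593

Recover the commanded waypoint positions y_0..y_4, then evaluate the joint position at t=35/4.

y_0 = S_0(0) = a_0 = 4
y_1 = S_1(0) = a_1 = 0
y_2 = S_2(0) = a_2 = -1
y_3 = S_3(0) = a_3 = 1
y_4 = S_3(3) = -4
t_q=35/4 is in segment 3 (τ=3/4); S_3(τ)=1723/3776

y_0=4 y_1=0 y_2=-1 y_3=1 y_4=-4
S(35/4) = 1723/3776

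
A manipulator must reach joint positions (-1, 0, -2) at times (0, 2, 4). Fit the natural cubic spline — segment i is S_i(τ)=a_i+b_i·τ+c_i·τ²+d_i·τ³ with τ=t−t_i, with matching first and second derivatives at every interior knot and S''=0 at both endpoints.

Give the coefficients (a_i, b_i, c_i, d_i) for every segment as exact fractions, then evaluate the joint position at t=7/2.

  seg 0: a=-1 b=7/8 c=0 d=-3/32
  seg 1: a=0 b=-1/4 c=-9/16 d=3/32
S(7/2) = -339/256

Δ: Δ0=1/2, Δ1=-1
row 1: diag=8, rhs=-9; c'=1/4, d'=-9/8
back: M1=-9/8
M: M0=0, M1=-9/8, M2=0
seg 0: a=-1, c=M0/2=0, d=(M1−M0)/(6·2)=-3/32, b=Δ0−h0·(2M0+M1)/6=7/8
seg 1: a=0, c=M1/2=-9/16, d=(M2−M1)/(6·2)=3/32, b=Δ1−h1·(2M1+M2)/6=-1/4
t_q=7/2 → seg 1, τ=3/2; S=0+-1/4·τ+-9/16·τ²+3/32·τ³=-339/256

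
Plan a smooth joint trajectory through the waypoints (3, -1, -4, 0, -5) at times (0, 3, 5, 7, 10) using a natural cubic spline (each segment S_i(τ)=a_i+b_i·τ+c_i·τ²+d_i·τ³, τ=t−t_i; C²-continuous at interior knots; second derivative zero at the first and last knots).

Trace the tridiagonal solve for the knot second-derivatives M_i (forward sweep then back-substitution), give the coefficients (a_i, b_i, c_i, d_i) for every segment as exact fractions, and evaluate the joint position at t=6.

Δ: Δ0=-4/3, Δ1=-3/2, Δ2=2, Δ3=-5/3
row 1: diag=10, rhs=-1; c'=1/5, d'=-1/10
row 2: denom=8−2·1/5=38/5; d'=(21−2·-1/10)/(38/5)=53/19
row 3: denom=10−2·5/19=180/19; d'=(-22−2·53/19)/(180/19)=-131/45
back: M3=-131/45
back: M2=53/19−5/19·-131/45=32/9
back: M1=-1/10−1/5·32/9=-73/90
M: M0=0, M1=-73/90, M2=32/9, M3=-131/45, M4=0
seg 0: a=3, c=M0/2=0, d=(M1−M0)/(6·3)=-73/1620, b=Δ0−h0·(2M0+M1)/6=-167/180
seg 1: a=-1, c=M1/2=-73/180, d=(M2−M1)/(6·2)=131/360, b=Δ1−h1·(2M1+M2)/6=-193/90
seg 2: a=-4, c=M2/2=16/9, d=(M3−M2)/(6·2)=-97/180, b=Δ2−h2·(2M2+M3)/6=3/5
seg 3: a=0, c=M3/2=-131/90, d=(M4−M3)/(6·3)=131/810, b=Δ3−h3·(2M3+M4)/6=56/45
t_q=6 → seg 2, τ=1; S=-4+3/5·τ+16/9·τ²+-97/180·τ³=-389/180

  seg 0: a=3 b=-167/180 c=0 d=-73/1620
  seg 1: a=-1 b=-193/90 c=-73/180 d=131/360
  seg 2: a=-4 b=3/5 c=16/9 d=-97/180
  seg 3: a=0 b=56/45 c=-131/90 d=131/810
S(6) = -389/180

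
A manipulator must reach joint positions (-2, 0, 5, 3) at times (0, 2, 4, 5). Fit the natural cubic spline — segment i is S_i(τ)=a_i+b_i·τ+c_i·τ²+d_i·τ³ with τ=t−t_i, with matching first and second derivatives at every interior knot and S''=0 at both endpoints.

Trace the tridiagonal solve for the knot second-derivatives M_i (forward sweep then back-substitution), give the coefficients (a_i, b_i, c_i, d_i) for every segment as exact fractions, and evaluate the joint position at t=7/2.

Δ: Δ0=1, Δ1=5/2, Δ2=-2
row 1: diag=8, rhs=9; c'=1/4, d'=9/8
row 2: denom=6−2·1/4=11/2; d'=(-27−2·9/8)/(11/2)=-117/22
back: M2=-117/22
back: M1=9/8−1/4·-117/22=27/11
M: M0=0, M1=27/11, M2=-117/22, M3=0
seg 0: a=-2, c=M0/2=0, d=(M1−M0)/(6·2)=9/44, b=Δ0−h0·(2M0+M1)/6=2/11
seg 1: a=0, c=M1/2=27/22, d=(M2−M1)/(6·2)=-57/88, b=Δ1−h1·(2M1+M2)/6=29/11
seg 2: a=5, c=M2/2=-117/44, d=(M3−M2)/(6·1)=39/44, b=Δ2−h2·(2M2+M3)/6=-5/22
t_q=7/2 → seg 1, τ=3/2; S=0+29/11·τ+27/22·τ²+-57/88·τ³=3189/704

  seg 0: a=-2 b=2/11 c=0 d=9/44
  seg 1: a=0 b=29/11 c=27/22 d=-57/88
  seg 2: a=5 b=-5/22 c=-117/44 d=39/44
S(7/2) = 3189/704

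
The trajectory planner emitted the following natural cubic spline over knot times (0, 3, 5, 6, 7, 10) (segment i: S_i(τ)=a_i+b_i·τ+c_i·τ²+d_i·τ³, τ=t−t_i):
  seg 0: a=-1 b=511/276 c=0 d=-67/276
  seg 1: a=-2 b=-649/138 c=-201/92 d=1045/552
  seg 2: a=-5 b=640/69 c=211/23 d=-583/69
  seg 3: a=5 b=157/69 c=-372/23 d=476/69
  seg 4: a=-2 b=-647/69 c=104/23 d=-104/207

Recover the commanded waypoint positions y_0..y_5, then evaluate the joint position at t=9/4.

y_0 = S_0(0) = a_0 = -1
y_1 = S_1(0) = a_1 = -2
y_2 = S_2(0) = a_2 = -5
y_3 = S_3(0) = a_3 = 5
y_4 = S_4(0) = a_4 = -2
y_5 = S_4(3) = -3
t_q=9/4 is in segment 0 (τ=9/4); S_0(τ)=2359/5888

y_0=-1 y_1=-2 y_2=-5 y_3=5 y_4=-2 y_5=-3
S(9/4) = 2359/5888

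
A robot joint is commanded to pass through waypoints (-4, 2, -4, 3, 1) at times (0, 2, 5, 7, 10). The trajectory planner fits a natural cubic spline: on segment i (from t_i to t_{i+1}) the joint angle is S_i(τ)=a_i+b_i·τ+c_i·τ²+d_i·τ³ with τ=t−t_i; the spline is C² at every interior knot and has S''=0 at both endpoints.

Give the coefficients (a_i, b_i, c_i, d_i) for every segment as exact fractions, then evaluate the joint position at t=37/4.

  seg 0: a=-4 b=395/87 c=0 d=-67/174
  seg 1: a=2 b=-7/87 c=-67/29 d=436/783
  seg 2: a=-4 b=95/87 c=235/87 d=-521/696
  seg 3: a=3 b=169/58 c=-623/348 d=623/3132
S(37/4) = 20481/7424

Δ: Δ0=3, Δ1=-2, Δ2=7/2, Δ3=-2/3
row 1: diag=10, rhs=-30; c'=3/10, d'=-3
row 2: denom=10−3·3/10=91/10; d'=(33−3·-3)/(91/10)=60/13
row 3: denom=10−2·20/91=870/91; d'=(-25−2·60/13)/(870/91)=-623/174
back: M3=-623/174
back: M2=60/13−20/91·-623/174=470/87
back: M1=-3−3/10·470/87=-134/29
M: M0=0, M1=-134/29, M2=470/87, M3=-623/174, M4=0
seg 0: a=-4, c=M0/2=0, d=(M1−M0)/(6·2)=-67/174, b=Δ0−h0·(2M0+M1)/6=395/87
seg 1: a=2, c=M1/2=-67/29, d=(M2−M1)/(6·3)=436/783, b=Δ1−h1·(2M1+M2)/6=-7/87
seg 2: a=-4, c=M2/2=235/87, d=(M3−M2)/(6·2)=-521/696, b=Δ2−h2·(2M2+M3)/6=95/87
seg 3: a=3, c=M3/2=-623/348, d=(M4−M3)/(6·3)=623/3132, b=Δ3−h3·(2M3+M4)/6=169/58
t_q=37/4 → seg 3, τ=9/4; S=3+169/58·τ+-623/348·τ²+623/3132·τ³=20481/7424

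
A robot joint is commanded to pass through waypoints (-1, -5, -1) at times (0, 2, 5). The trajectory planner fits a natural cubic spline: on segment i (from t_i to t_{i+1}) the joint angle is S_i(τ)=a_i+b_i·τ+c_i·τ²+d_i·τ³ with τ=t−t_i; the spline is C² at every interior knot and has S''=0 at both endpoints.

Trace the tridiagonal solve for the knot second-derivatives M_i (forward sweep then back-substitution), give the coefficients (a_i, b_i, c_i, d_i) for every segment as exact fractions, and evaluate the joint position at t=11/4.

Δ: Δ0=-2, Δ1=4/3
row 1: diag=10, rhs=20; c'=3/10, d'=2
back: M1=2
M: M0=0, M1=2, M2=0
seg 0: a=-1, c=M0/2=0, d=(M1−M0)/(6·2)=1/6, b=Δ0−h0·(2M0+M1)/6=-8/3
seg 1: a=-5, c=M1/2=1, d=(M2−M1)/(6·3)=-1/9, b=Δ1−h1·(2M1+M2)/6=-2/3
t_q=11/4 → seg 1, τ=3/4; S=-5+-2/3·τ+1·τ²+-1/9·τ³=-319/64

  seg 0: a=-1 b=-8/3 c=0 d=1/6
  seg 1: a=-5 b=-2/3 c=1 d=-1/9
S(11/4) = -319/64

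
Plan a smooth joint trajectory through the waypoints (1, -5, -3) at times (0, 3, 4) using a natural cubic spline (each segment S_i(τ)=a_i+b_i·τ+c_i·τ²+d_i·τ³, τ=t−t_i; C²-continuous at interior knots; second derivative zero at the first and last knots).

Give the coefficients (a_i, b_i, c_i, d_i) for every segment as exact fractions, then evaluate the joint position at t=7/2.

  seg 0: a=1 b=-7/2 c=0 d=1/6
  seg 1: a=-5 b=1 c=3/2 d=-1/2
S(7/2) = -67/16

Δ: Δ0=-2, Δ1=2
row 1: diag=8, rhs=24; c'=1/8, d'=3
back: M1=3
M: M0=0, M1=3, M2=0
seg 0: a=1, c=M0/2=0, d=(M1−M0)/(6·3)=1/6, b=Δ0−h0·(2M0+M1)/6=-7/2
seg 1: a=-5, c=M1/2=3/2, d=(M2−M1)/(6·1)=-1/2, b=Δ1−h1·(2M1+M2)/6=1
t_q=7/2 → seg 1, τ=1/2; S=-5+1·τ+3/2·τ²+-1/2·τ³=-67/16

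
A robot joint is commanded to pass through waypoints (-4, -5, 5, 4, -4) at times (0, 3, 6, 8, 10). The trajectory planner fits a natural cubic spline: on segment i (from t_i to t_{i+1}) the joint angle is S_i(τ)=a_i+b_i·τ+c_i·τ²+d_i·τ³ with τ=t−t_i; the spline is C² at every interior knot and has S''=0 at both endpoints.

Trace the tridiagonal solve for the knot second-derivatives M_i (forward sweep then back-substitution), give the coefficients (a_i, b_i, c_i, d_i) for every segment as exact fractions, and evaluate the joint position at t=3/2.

  seg 0: a=-4 b=-443/280 c=0 d=1049/7560
  seg 1: a=-5 b=303/140 c=1049/840 d=-433/1512
  seg 2: a=5 b=77/40 c=-93/70 d=13/224
  seg 3: a=4 b=-377/140 c=-549/560 d=183/1120
S(3/2) = -13227/2240

Δ: Δ0=-1/3, Δ1=10/3, Δ2=-1/2, Δ3=-4
row 1: diag=12, rhs=22; c'=1/4, d'=11/6
row 2: denom=10−3·1/4=37/4; d'=(-23−3·11/6)/(37/4)=-114/37
row 3: denom=8−2·8/37=280/37; d'=(-21−2·-114/37)/(280/37)=-549/280
back: M3=-549/280
back: M2=-114/37−8/37·-549/280=-93/35
back: M1=11/6−1/4·-93/35=1049/420
M: M0=0, M1=1049/420, M2=-93/35, M3=-549/280, M4=0
seg 0: a=-4, c=M0/2=0, d=(M1−M0)/(6·3)=1049/7560, b=Δ0−h0·(2M0+M1)/6=-443/280
seg 1: a=-5, c=M1/2=1049/840, d=(M2−M1)/(6·3)=-433/1512, b=Δ1−h1·(2M1+M2)/6=303/140
seg 2: a=5, c=M2/2=-93/70, d=(M3−M2)/(6·2)=13/224, b=Δ2−h2·(2M2+M3)/6=77/40
seg 3: a=4, c=M3/2=-549/560, d=(M4−M3)/(6·2)=183/1120, b=Δ3−h3·(2M3+M4)/6=-377/140
t_q=3/2 → seg 0, τ=3/2; S=-4+-443/280·τ+0·τ²+1049/7560·τ³=-13227/2240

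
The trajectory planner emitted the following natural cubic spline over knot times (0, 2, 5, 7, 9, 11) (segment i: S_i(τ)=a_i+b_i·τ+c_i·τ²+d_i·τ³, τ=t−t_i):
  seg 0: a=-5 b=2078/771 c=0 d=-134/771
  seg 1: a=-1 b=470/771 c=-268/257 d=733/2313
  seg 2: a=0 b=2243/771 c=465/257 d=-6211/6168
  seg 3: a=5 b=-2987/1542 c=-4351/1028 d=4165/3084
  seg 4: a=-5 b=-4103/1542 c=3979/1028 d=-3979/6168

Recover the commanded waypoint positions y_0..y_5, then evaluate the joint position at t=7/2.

y_0 = S_0(0) = a_0 = -5
y_1 = S_1(0) = a_1 = -1
y_2 = S_2(0) = a_2 = 0
y_3 = S_3(0) = a_3 = 5
y_4 = S_4(0) = a_4 = -5
y_5 = S_4(2) = 0
t_q=7/2 is in segment 1 (τ=3/2); S_1(τ)=-2801/2056

y_0=-5 y_1=-1 y_2=0 y_3=5 y_4=-5 y_5=0
S(7/2) = -2801/2056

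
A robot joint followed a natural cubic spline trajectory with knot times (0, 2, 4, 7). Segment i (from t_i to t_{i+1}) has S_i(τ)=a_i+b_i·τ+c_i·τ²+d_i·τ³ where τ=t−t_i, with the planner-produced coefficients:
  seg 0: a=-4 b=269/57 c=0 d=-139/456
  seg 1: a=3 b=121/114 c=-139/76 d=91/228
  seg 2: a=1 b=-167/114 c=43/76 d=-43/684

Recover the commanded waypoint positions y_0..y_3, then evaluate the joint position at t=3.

y_0 = S_0(0) = a_0 = -4
y_1 = S_1(0) = a_1 = 3
y_2 = S_2(0) = a_2 = 1
y_3 = S_2(3) = 0
t_q=3 is in segment 1 (τ=1); S_1(τ)=50/19

y_0=-4 y_1=3 y_2=1 y_3=0
S(3) = 50/19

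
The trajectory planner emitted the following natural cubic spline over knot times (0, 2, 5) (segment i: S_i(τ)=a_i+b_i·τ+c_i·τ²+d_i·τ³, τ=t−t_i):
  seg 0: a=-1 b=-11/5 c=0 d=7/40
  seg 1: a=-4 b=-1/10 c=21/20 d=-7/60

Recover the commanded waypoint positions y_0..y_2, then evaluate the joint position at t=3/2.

y_0 = S_0(0) = a_0 = -1
y_1 = S_1(0) = a_1 = -4
y_2 = S_1(3) = 2
t_q=3/2 is in segment 0 (τ=3/2); S_0(τ)=-1187/320

y_0=-1 y_1=-4 y_2=2
S(3/2) = -1187/320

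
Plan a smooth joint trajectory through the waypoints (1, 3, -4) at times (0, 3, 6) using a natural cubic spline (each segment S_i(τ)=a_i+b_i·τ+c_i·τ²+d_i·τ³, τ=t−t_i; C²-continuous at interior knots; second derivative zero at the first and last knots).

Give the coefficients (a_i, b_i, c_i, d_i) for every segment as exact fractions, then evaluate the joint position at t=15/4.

  seg 0: a=1 b=17/12 c=0 d=-1/12
  seg 1: a=3 b=-5/6 c=-3/4 d=1/12
S(15/4) = 509/256

Δ: Δ0=2/3, Δ1=-7/3
row 1: diag=12, rhs=-18; c'=1/4, d'=-3/2
back: M1=-3/2
M: M0=0, M1=-3/2, M2=0
seg 0: a=1, c=M0/2=0, d=(M1−M0)/(6·3)=-1/12, b=Δ0−h0·(2M0+M1)/6=17/12
seg 1: a=3, c=M1/2=-3/4, d=(M2−M1)/(6·3)=1/12, b=Δ1−h1·(2M1+M2)/6=-5/6
t_q=15/4 → seg 1, τ=3/4; S=3+-5/6·τ+-3/4·τ²+1/12·τ³=509/256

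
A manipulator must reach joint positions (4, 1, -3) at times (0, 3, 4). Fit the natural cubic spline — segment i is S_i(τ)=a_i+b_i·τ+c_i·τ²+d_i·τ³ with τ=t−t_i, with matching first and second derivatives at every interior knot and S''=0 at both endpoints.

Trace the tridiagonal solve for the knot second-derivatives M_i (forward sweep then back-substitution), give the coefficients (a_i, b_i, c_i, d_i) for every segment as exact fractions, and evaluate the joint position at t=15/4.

Δ: Δ0=-1, Δ1=-4
row 1: diag=8, rhs=-18; c'=1/8, d'=-9/4
back: M1=-9/4
M: M0=0, M1=-9/4, M2=0
seg 0: a=4, c=M0/2=0, d=(M1−M0)/(6·3)=-1/8, b=Δ0−h0·(2M0+M1)/6=1/8
seg 1: a=1, c=M1/2=-9/8, d=(M2−M1)/(6·1)=3/8, b=Δ1−h1·(2M1+M2)/6=-13/4
t_q=15/4 → seg 1, τ=3/4; S=1+-13/4·τ+-9/8·τ²+3/8·τ³=-979/512

  seg 0: a=4 b=1/8 c=0 d=-1/8
  seg 1: a=1 b=-13/4 c=-9/8 d=3/8
S(15/4) = -979/512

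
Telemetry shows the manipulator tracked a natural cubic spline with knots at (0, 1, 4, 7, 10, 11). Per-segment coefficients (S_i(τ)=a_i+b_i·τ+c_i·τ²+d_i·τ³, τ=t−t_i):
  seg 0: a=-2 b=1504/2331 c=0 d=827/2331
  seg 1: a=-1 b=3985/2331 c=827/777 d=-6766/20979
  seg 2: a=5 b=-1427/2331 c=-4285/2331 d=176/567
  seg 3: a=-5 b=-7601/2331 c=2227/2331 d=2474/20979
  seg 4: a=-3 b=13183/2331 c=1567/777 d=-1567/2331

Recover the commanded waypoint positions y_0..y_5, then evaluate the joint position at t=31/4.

y_0=-2 y_1=-1 y_2=5 y_3=-5 y_4=-3 y_5=4
S(31/4) = -56843/8288

y_0 = S_0(0) = a_0 = -2
y_1 = S_1(0) = a_1 = -1
y_2 = S_2(0) = a_2 = 5
y_3 = S_3(0) = a_3 = -5
y_4 = S_4(0) = a_4 = -3
y_5 = S_4(1) = 4
t_q=31/4 is in segment 3 (τ=3/4); S_3(τ)=-56843/8288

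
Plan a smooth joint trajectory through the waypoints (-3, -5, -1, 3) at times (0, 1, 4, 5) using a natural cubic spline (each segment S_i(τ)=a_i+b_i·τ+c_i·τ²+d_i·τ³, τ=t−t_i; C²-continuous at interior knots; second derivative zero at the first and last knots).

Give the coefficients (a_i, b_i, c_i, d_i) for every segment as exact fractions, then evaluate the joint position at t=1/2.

  seg 0: a=-3 b=-386/165 c=0 d=56/165
  seg 1: a=-5 b=-218/165 c=56/55 d=-2/45
  seg 2: a=-1 b=592/165 c=34/55 d=-34/165
S(1/2) = -227/55

Δ: Δ0=-2, Δ1=4/3, Δ2=4
row 1: diag=8, rhs=20; c'=3/8, d'=5/2
row 2: denom=8−3·3/8=55/8; d'=(16−3·5/2)/(55/8)=68/55
back: M2=68/55
back: M1=5/2−3/8·68/55=112/55
M: M0=0, M1=112/55, M2=68/55, M3=0
seg 0: a=-3, c=M0/2=0, d=(M1−M0)/(6·1)=56/165, b=Δ0−h0·(2M0+M1)/6=-386/165
seg 1: a=-5, c=M1/2=56/55, d=(M2−M1)/(6·3)=-2/45, b=Δ1−h1·(2M1+M2)/6=-218/165
seg 2: a=-1, c=M2/2=34/55, d=(M3−M2)/(6·1)=-34/165, b=Δ2−h2·(2M2+M3)/6=592/165
t_q=1/2 → seg 0, τ=1/2; S=-3+-386/165·τ+0·τ²+56/165·τ³=-227/55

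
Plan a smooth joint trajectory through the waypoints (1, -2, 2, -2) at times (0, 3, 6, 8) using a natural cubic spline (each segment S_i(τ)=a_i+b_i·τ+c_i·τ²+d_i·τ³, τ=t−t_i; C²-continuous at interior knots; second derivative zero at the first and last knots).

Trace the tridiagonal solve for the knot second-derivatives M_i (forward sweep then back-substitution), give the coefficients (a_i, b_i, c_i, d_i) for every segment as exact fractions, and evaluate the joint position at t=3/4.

Δ: Δ0=-1, Δ1=4/3, Δ2=-2
row 1: diag=12, rhs=14; c'=1/4, d'=7/6
row 2: denom=10−3·1/4=37/4; d'=(-20−3·7/6)/(37/4)=-94/37
back: M2=-94/37
back: M1=7/6−1/4·-94/37=200/111
M: M0=0, M1=200/111, M2=-94/37, M3=0
seg 0: a=1, c=M0/2=0, d=(M1−M0)/(6·3)=100/999, b=Δ0−h0·(2M0+M1)/6=-211/111
seg 1: a=-2, c=M1/2=100/111, d=(M2−M1)/(6·3)=-241/999, b=Δ1−h1·(2M1+M2)/6=89/111
seg 2: a=2, c=M2/2=-47/37, d=(M3−M2)/(6·2)=47/222, b=Δ2−h2·(2M2+M3)/6=-34/111
t_q=3/4 → seg 0, τ=3/4; S=1+-211/111·τ+0·τ²+100/999·τ³=-227/592

  seg 0: a=1 b=-211/111 c=0 d=100/999
  seg 1: a=-2 b=89/111 c=100/111 d=-241/999
  seg 2: a=2 b=-34/111 c=-47/37 d=47/222
S(3/4) = -227/592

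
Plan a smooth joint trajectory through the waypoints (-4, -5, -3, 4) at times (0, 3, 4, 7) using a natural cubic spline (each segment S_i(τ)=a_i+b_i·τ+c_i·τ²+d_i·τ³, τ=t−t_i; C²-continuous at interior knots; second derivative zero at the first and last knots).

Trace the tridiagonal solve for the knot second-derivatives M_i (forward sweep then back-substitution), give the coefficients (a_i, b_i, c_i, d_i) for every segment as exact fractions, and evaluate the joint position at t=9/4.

Δ: Δ0=-1/3, Δ1=2, Δ2=7/3
row 1: diag=8, rhs=14; c'=1/8, d'=7/4
row 2: denom=8−1·1/8=63/8; d'=(2−1·7/4)/(63/8)=2/63
back: M2=2/63
back: M1=7/4−1/8·2/63=110/63
M: M0=0, M1=110/63, M2=2/63, M3=0
seg 0: a=-4, c=M0/2=0, d=(M1−M0)/(6·3)=55/567, b=Δ0−h0·(2M0+M1)/6=-76/63
seg 1: a=-5, c=M1/2=55/63, d=(M2−M1)/(6·1)=-2/7, b=Δ1−h1·(2M1+M2)/6=89/63
seg 2: a=-3, c=M2/2=1/63, d=(M3−M2)/(6·3)=-1/567, b=Δ2−h2·(2M2+M3)/6=145/63
t_q=9/4 → seg 0, τ=9/4; S=-4+-76/63·τ+0·τ²+55/567·τ³=-359/64

  seg 0: a=-4 b=-76/63 c=0 d=55/567
  seg 1: a=-5 b=89/63 c=55/63 d=-2/7
  seg 2: a=-3 b=145/63 c=1/63 d=-1/567
S(9/4) = -359/64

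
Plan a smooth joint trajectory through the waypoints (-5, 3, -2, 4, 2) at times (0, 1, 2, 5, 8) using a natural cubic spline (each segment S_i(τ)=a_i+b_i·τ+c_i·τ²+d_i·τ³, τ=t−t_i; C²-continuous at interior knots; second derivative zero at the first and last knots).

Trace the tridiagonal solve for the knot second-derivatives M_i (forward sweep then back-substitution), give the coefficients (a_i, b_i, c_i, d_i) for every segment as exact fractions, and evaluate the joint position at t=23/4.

Δ: Δ0=8, Δ1=-5, Δ2=2, Δ3=-2/3
row 1: diag=4, rhs=-78; c'=1/4, d'=-39/2
row 2: denom=8−1·1/4=31/4; d'=(42−1·-39/2)/(31/4)=246/31
row 3: denom=12−3·12/31=336/31; d'=(-16−3·246/31)/(336/31)=-617/168
back: M3=-617/168
back: M2=246/31−12/31·-617/168=131/14
back: M1=-39/2−1/4·131/14=-1223/56
M: M0=0, M1=-1223/56, M2=131/14, M3=-617/168, M4=0
seg 0: a=-5, c=M0/2=0, d=(M1−M0)/(6·1)=-1223/336, b=Δ0−h0·(2M0+M1)/6=3911/336
seg 1: a=3, c=M1/2=-1223/112, d=(M2−M1)/(6·1)=1747/336, b=Δ1−h1·(2M1+M2)/6=121/168
seg 2: a=-2, c=M2/2=131/28, d=(M3−M2)/(6·3)=-2189/3024, b=Δ2−h2·(2M2+M3)/6=-265/48
seg 3: a=4, c=M3/2=-617/336, d=(M4−M3)/(6·3)=617/3024, b=Δ3−h3·(2M3+M4)/6=505/168
t_q=23/4 → seg 3, τ=3/4; S=4+505/168·τ+-617/336·τ²+617/3024·τ³=5435/1024

  seg 0: a=-5 b=3911/336 c=0 d=-1223/336
  seg 1: a=3 b=121/168 c=-1223/112 d=1747/336
  seg 2: a=-2 b=-265/48 c=131/28 d=-2189/3024
  seg 3: a=4 b=505/168 c=-617/336 d=617/3024
S(23/4) = 5435/1024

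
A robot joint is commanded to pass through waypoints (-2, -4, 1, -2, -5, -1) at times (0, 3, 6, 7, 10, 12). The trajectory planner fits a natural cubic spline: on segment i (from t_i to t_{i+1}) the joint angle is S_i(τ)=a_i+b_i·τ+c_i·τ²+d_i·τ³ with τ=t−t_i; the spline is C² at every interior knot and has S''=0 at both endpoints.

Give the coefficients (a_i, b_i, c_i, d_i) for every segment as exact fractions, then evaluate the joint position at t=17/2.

Δ: Δ0=-2/3, Δ1=5/3, Δ2=-3, Δ3=-1, Δ4=2
row 1: diag=12, rhs=14; c'=1/4, d'=7/6
row 2: denom=8−3·1/4=29/4; d'=(-28−3·7/6)/(29/4)=-126/29
row 3: denom=8−1·4/29=228/29; d'=(12−1·-126/29)/(228/29)=79/38
row 4: denom=10−3·29/76=673/76; d'=(18−3·79/38)/(673/76)=894/673
back: M4=894/673
back: M3=79/38−29/76·894/673=1058/673
back: M2=-126/29−4/29·1058/673=-3070/673
back: M1=7/6−1/4·-3070/673=4658/2019
M: M0=0, M1=4658/2019, M2=-3070/673, M3=1058/673, M4=894/673, M5=0
seg 0: a=-2, c=M0/2=0, d=(M1−M0)/(6·3)=2329/18171, b=Δ0−h0·(2M0+M1)/6=-1225/673
seg 1: a=-4, c=M1/2=2329/2019, d=(M2−M1)/(6·3)=-6934/18171, b=Δ1−h1·(2M1+M2)/6=1104/673
seg 2: a=1, c=M2/2=-1535/673, d=(M3−M2)/(6·1)=688/673, b=Δ2−h2·(2M2+M3)/6=-1172/673
seg 3: a=-2, c=M3/2=529/673, d=(M4−M3)/(6·3)=-82/6057, b=Δ3−h3·(2M3+M4)/6=-2178/673
seg 4: a=-5, c=M4/2=447/673, d=(M5−M4)/(6·2)=-149/1346, b=Δ4−h4·(2M4+M5)/6=750/673
t_q=17/2 → seg 3, τ=3/2; S=-2+-2178/673·τ+529/673·τ²+-82/6057·τ³=-6907/1346

  seg 0: a=-2 b=-1225/673 c=0 d=2329/18171
  seg 1: a=-4 b=1104/673 c=2329/2019 d=-6934/18171
  seg 2: a=1 b=-1172/673 c=-1535/673 d=688/673
  seg 3: a=-2 b=-2178/673 c=529/673 d=-82/6057
  seg 4: a=-5 b=750/673 c=447/673 d=-149/1346
S(17/2) = -6907/1346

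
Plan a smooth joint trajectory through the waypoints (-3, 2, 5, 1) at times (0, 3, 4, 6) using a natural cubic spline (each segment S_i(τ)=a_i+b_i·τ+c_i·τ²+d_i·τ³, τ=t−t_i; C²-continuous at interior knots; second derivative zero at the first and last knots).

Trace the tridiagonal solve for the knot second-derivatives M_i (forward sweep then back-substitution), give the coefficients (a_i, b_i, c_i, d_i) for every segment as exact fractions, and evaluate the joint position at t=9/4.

Δ: Δ0=5/3, Δ1=3, Δ2=-2
row 1: diag=8, rhs=8; c'=1/8, d'=1
row 2: denom=6−1·1/8=47/8; d'=(-30−1·1)/(47/8)=-248/47
back: M2=-248/47
back: M1=1−1/8·-248/47=78/47
M: M0=0, M1=78/47, M2=-248/47, M3=0
seg 0: a=-3, c=M0/2=0, d=(M1−M0)/(6·3)=13/141, b=Δ0−h0·(2M0+M1)/6=118/141
seg 1: a=2, c=M1/2=39/47, d=(M2−M1)/(6·1)=-163/141, b=Δ1−h1·(2M1+M2)/6=469/141
seg 2: a=5, c=M2/2=-124/47, d=(M3−M2)/(6·2)=62/141, b=Δ2−h2·(2M2+M3)/6=214/141
t_q=9/4 → seg 0, τ=9/4; S=-3+118/141·τ+0·τ²+13/141·τ³=-201/3008

  seg 0: a=-3 b=118/141 c=0 d=13/141
  seg 1: a=2 b=469/141 c=39/47 d=-163/141
  seg 2: a=5 b=214/141 c=-124/47 d=62/141
S(9/4) = -201/3008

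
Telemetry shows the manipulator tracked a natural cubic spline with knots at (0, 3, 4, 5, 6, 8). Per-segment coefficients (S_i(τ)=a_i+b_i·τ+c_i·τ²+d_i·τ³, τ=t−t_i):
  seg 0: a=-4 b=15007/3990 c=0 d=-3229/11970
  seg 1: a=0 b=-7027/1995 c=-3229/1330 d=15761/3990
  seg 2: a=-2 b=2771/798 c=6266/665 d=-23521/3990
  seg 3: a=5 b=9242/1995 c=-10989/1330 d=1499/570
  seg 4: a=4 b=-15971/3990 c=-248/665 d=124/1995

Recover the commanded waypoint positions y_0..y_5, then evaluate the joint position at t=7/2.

y_0 = S_0(0) = a_0 = -4
y_1 = S_1(0) = a_1 = 0
y_2 = S_2(0) = a_2 = -2
y_3 = S_3(0) = a_3 = 5
y_4 = S_4(0) = a_4 = 4
y_5 = S_4(2) = -5
t_q=7/2 is in segment 1 (τ=1/2); S_1(τ)=-2849/1520

y_0=-4 y_1=0 y_2=-2 y_3=5 y_4=4 y_5=-5
S(7/2) = -2849/1520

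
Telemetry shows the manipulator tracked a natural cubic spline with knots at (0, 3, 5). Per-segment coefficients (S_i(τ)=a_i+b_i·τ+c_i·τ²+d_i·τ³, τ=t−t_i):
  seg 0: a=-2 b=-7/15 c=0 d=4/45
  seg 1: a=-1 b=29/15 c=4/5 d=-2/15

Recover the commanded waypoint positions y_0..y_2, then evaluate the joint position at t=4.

y_0 = S_0(0) = a_0 = -2
y_1 = S_1(0) = a_1 = -1
y_2 = S_1(2) = 5
t_q=4 is in segment 1 (τ=1); S_1(τ)=8/5

y_0=-2 y_1=-1 y_2=5
S(4) = 8/5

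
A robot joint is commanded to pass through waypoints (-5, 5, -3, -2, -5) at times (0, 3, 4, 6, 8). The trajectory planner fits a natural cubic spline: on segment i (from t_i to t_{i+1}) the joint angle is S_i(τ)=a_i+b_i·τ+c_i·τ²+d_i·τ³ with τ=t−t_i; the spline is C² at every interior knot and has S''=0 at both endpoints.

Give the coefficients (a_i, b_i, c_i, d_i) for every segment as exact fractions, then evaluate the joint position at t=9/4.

Δ: Δ0=10/3, Δ1=-8, Δ2=1/2, Δ3=-3/2
row 1: diag=8, rhs=-68; c'=1/8, d'=-17/2
row 2: denom=6−1·1/8=47/8; d'=(51−1·-17/2)/(47/8)=476/47
row 3: denom=8−2·16/47=344/47; d'=(-12−2·476/47)/(344/47)=-379/86
back: M3=-379/86
back: M2=476/47−16/47·-379/86=500/43
back: M1=-17/2−1/8·500/43=-428/43
M: M0=0, M1=-428/43, M2=500/43, M3=-379/86, M4=0
seg 0: a=-5, c=M0/2=0, d=(M1−M0)/(6·3)=-214/387, b=Δ0−h0·(2M0+M1)/6=1072/129
seg 1: a=5, c=M1/2=-214/43, d=(M2−M1)/(6·1)=464/129, b=Δ1−h1·(2M1+M2)/6=-854/129
seg 2: a=-3, c=M2/2=250/43, d=(M3−M2)/(6·2)=-1379/1032, b=Δ2−h2·(2M2+M3)/6=-746/129
seg 3: a=-2, c=M3/2=-379/172, d=(M4−M3)/(6·2)=379/1032, b=Δ3−h3·(2M3+M4)/6=371/258
t_q=9/4 → seg 0, τ=9/4; S=-5+1072/129·τ+0·τ²+-214/387·τ³=10181/1376

  seg 0: a=-5 b=1072/129 c=0 d=-214/387
  seg 1: a=5 b=-854/129 c=-214/43 d=464/129
  seg 2: a=-3 b=-746/129 c=250/43 d=-1379/1032
  seg 3: a=-2 b=371/258 c=-379/172 d=379/1032
S(9/4) = 10181/1376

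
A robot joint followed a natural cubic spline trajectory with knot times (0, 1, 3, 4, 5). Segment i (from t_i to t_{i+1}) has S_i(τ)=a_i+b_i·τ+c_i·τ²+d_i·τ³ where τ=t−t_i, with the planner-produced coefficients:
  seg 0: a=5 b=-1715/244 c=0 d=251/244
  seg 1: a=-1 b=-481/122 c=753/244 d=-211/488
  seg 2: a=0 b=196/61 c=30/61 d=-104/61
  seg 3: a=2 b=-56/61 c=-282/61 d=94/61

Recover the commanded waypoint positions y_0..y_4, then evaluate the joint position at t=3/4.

y_0 = S_0(0) = a_0 = 5
y_1 = S_1(0) = a_1 = -1
y_2 = S_2(0) = a_2 = 0
y_3 = S_3(0) = a_3 = 2
y_4 = S_3(1) = -2
t_q=3/4 is in segment 0 (τ=3/4); S_0(τ)=2537/15616

y_0=5 y_1=-1 y_2=0 y_3=2 y_4=-2
S(3/4) = 2537/15616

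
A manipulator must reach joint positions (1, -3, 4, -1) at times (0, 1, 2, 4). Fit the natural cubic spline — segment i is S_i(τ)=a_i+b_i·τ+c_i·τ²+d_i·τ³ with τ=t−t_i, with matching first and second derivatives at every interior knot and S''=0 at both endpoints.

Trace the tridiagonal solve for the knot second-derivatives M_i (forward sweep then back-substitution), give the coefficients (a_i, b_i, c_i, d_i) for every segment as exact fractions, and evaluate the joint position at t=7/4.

  seg 0: a=1 b=-335/46 c=0 d=151/46
  seg 1: a=-3 b=59/23 c=453/46 d=-249/46
  seg 2: a=4 b=277/46 c=-147/23 d=49/46
S(7/4) = 279/128

Δ: Δ0=-4, Δ1=7, Δ2=-5/2
row 1: diag=4, rhs=66; c'=1/4, d'=33/2
row 2: denom=6−1·1/4=23/4; d'=(-57−1·33/2)/(23/4)=-294/23
back: M2=-294/23
back: M1=33/2−1/4·-294/23=453/23
M: M0=0, M1=453/23, M2=-294/23, M3=0
seg 0: a=1, c=M0/2=0, d=(M1−M0)/(6·1)=151/46, b=Δ0−h0·(2M0+M1)/6=-335/46
seg 1: a=-3, c=M1/2=453/46, d=(M2−M1)/(6·1)=-249/46, b=Δ1−h1·(2M1+M2)/6=59/23
seg 2: a=4, c=M2/2=-147/23, d=(M3−M2)/(6·2)=49/46, b=Δ2−h2·(2M2+M3)/6=277/46
t_q=7/4 → seg 1, τ=3/4; S=-3+59/23·τ+453/46·τ²+-249/46·τ³=279/128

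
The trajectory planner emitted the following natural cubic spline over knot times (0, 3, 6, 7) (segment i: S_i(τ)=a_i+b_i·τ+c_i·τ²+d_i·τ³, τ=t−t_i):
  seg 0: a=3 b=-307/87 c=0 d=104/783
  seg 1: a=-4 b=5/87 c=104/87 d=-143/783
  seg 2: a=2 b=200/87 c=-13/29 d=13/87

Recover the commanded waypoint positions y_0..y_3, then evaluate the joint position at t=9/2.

y_0 = S_0(0) = a_0 = 3
y_1 = S_1(0) = a_1 = -4
y_2 = S_2(0) = a_2 = 2
y_3 = S_2(1) = 4
t_q=9/2 is in segment 1 (τ=3/2); S_1(τ)=-427/232

y_0=3 y_1=-4 y_2=2 y_3=4
S(9/2) = -427/232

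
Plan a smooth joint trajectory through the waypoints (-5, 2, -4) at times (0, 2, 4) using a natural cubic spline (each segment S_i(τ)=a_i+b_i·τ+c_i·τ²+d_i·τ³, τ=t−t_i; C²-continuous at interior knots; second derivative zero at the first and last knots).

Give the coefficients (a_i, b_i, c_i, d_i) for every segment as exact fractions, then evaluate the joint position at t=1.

Δ: Δ0=7/2, Δ1=-3
row 1: diag=8, rhs=-39; c'=1/4, d'=-39/8
back: M1=-39/8
M: M0=0, M1=-39/8, M2=0
seg 0: a=-5, c=M0/2=0, d=(M1−M0)/(6·2)=-13/32, b=Δ0−h0·(2M0+M1)/6=41/8
seg 1: a=2, c=M1/2=-39/16, d=(M2−M1)/(6·2)=13/32, b=Δ1−h1·(2M1+M2)/6=1/4
t_q=1 → seg 0, τ=1; S=-5+41/8·τ+0·τ²+-13/32·τ³=-9/32

  seg 0: a=-5 b=41/8 c=0 d=-13/32
  seg 1: a=2 b=1/4 c=-39/16 d=13/32
S(1) = -9/32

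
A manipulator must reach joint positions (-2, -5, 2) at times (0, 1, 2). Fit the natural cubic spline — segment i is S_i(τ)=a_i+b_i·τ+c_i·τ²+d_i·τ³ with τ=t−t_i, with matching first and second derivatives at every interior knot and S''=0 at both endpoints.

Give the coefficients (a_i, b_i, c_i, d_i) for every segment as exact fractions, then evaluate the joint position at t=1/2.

Δ: Δ0=-3, Δ1=7
row 1: diag=4, rhs=60; c'=1/4, d'=15
back: M1=15
M: M0=0, M1=15, M2=0
seg 0: a=-2, c=M0/2=0, d=(M1−M0)/(6·1)=5/2, b=Δ0−h0·(2M0+M1)/6=-11/2
seg 1: a=-5, c=M1/2=15/2, d=(M2−M1)/(6·1)=-5/2, b=Δ1−h1·(2M1+M2)/6=2
t_q=1/2 → seg 0, τ=1/2; S=-2+-11/2·τ+0·τ²+5/2·τ³=-71/16

  seg 0: a=-2 b=-11/2 c=0 d=5/2
  seg 1: a=-5 b=2 c=15/2 d=-5/2
S(1/2) = -71/16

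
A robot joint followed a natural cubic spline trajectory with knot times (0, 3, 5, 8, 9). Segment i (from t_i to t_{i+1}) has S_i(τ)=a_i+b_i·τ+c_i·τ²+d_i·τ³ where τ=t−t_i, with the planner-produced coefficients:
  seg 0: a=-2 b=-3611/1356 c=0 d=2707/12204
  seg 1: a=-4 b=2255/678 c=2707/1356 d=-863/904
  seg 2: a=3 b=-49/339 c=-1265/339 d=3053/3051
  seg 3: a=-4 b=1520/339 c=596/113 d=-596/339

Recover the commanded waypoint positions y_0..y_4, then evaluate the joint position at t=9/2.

y_0 = S_0(0) = a_0 = -2
y_1 = S_1(0) = a_1 = -4
y_2 = S_2(0) = a_2 = 3
y_3 = S_3(0) = a_3 = -4
y_4 = S_3(1) = 4
t_q=9/2 is in segment 1 (τ=3/2); S_1(τ)=16335/7232

y_0=-2 y_1=-4 y_2=3 y_3=-4 y_4=4
S(9/2) = 16335/7232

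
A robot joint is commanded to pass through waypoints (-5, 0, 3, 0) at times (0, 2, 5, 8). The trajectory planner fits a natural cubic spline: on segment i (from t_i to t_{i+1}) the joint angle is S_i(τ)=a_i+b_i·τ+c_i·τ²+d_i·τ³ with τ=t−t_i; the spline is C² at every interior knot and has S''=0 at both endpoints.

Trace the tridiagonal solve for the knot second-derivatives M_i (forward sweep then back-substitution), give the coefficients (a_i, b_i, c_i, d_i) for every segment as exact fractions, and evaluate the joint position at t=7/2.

Δ: Δ0=5/2, Δ1=1, Δ2=-1
row 1: diag=10, rhs=-9; c'=3/10, d'=-9/10
row 2: denom=12−3·3/10=111/10; d'=(-12−3·-9/10)/(111/10)=-31/37
back: M2=-31/37
back: M1=-9/10−3/10·-31/37=-24/37
M: M0=0, M1=-24/37, M2=-31/37, M3=0
seg 0: a=-5, c=M0/2=0, d=(M1−M0)/(6·2)=-2/37, b=Δ0−h0·(2M0+M1)/6=201/74
seg 1: a=0, c=M1/2=-12/37, d=(M2−M1)/(6·3)=-7/666, b=Δ1−h1·(2M1+M2)/6=153/74
seg 2: a=3, c=M2/2=-31/74, d=(M3−M2)/(6·3)=31/666, b=Δ2−h2·(2M2+M3)/6=-6/37
t_q=7/2 → seg 1, τ=3/2; S=0+153/74·τ+-12/37·τ²+-7/666·τ³=1383/592

  seg 0: a=-5 b=201/74 c=0 d=-2/37
  seg 1: a=0 b=153/74 c=-12/37 d=-7/666
  seg 2: a=3 b=-6/37 c=-31/74 d=31/666
S(7/2) = 1383/592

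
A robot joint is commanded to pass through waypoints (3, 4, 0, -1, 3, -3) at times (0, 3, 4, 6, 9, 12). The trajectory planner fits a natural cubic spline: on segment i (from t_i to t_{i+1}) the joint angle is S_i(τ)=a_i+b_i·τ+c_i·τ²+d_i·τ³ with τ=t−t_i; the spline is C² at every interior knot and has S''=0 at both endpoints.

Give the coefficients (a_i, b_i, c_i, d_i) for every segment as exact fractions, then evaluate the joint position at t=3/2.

  seg 0: a=3 b=7079/3222 c=0 d=-6005/28998
  seg 1: a=4 b=-5468/1611 c=-6005/3222 d=1351/1074
  seg 2: a=0 b=-10787/3222 c=3077/1611 d=-87/358
  seg 3: a=-1 b=4433/3222 c=728/1611 d=-4505/28998
  seg 4: a=3 b=-173/1611 c=-3049/3222 d=3049/28998
S(3/2) = 16029/2864

Δ: Δ0=1/3, Δ1=-4, Δ2=-1/2, Δ3=4/3, Δ4=-2
row 1: diag=8, rhs=-26; c'=1/8, d'=-13/4
row 2: denom=6−1·1/8=47/8; d'=(21−1·-13/4)/(47/8)=194/47
row 3: denom=10−2·16/47=438/47; d'=(11−2·194/47)/(438/47)=43/146
row 4: denom=12−3·47/146=1611/146; d'=(-20−3·43/146)/(1611/146)=-3049/1611
back: M4=-3049/1611
back: M3=43/146−47/146·-3049/1611=1456/1611
back: M2=194/47−16/47·1456/1611=6154/1611
back: M1=-13/4−1/8·6154/1611=-6005/1611
M: M0=0, M1=-6005/1611, M2=6154/1611, M3=1456/1611, M4=-3049/1611, M5=0
seg 0: a=3, c=M0/2=0, d=(M1−M0)/(6·3)=-6005/28998, b=Δ0−h0·(2M0+M1)/6=7079/3222
seg 1: a=4, c=M1/2=-6005/3222, d=(M2−M1)/(6·1)=1351/1074, b=Δ1−h1·(2M1+M2)/6=-5468/1611
seg 2: a=0, c=M2/2=3077/1611, d=(M3−M2)/(6·2)=-87/358, b=Δ2−h2·(2M2+M3)/6=-10787/3222
seg 3: a=-1, c=M3/2=728/1611, d=(M4−M3)/(6·3)=-4505/28998, b=Δ3−h3·(2M3+M4)/6=4433/3222
seg 4: a=3, c=M4/2=-3049/3222, d=(M5−M4)/(6·3)=3049/28998, b=Δ4−h4·(2M4+M5)/6=-173/1611
t_q=3/2 → seg 0, τ=3/2; S=3+7079/3222·τ+0·τ²+-6005/28998·τ³=16029/2864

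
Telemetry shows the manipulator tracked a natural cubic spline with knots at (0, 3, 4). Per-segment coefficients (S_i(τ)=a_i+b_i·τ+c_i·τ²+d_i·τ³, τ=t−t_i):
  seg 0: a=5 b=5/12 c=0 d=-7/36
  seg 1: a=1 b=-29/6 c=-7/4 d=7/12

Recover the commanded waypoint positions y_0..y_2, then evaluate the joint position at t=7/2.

y_0=5 y_1=1 y_2=-5
S(7/2) = -57/32

y_0 = S_0(0) = a_0 = 5
y_1 = S_1(0) = a_1 = 1
y_2 = S_1(1) = -5
t_q=7/2 is in segment 1 (τ=1/2); S_1(τ)=-57/32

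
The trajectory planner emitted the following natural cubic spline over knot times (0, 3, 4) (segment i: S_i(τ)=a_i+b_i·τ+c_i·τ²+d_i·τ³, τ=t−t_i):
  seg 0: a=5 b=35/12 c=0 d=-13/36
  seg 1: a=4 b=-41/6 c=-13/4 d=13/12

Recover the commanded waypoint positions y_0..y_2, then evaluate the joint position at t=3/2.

y_0 = S_0(0) = a_0 = 5
y_1 = S_1(0) = a_1 = 4
y_2 = S_1(1) = -5
t_q=3/2 is in segment 0 (τ=3/2); S_0(τ)=261/32

y_0=5 y_1=4 y_2=-5
S(3/2) = 261/32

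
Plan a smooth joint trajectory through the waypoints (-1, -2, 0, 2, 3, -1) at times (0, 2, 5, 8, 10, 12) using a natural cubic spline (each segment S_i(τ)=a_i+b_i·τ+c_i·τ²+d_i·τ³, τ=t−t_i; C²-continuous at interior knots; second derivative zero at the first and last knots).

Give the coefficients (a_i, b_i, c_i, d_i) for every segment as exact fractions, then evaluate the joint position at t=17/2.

  seg 0: a=-1 b=-1471/1929 c=0 d=1013/15432
  seg 1: a=-2 b=97/3858 c=1013/2572 d=-463/7716
  seg 2: a=0 b=5927/7716 c=-94/643 d=289/7716
  seg 3: a=2 b=3481/3858 c=491/2572 d=-3025/15432
  seg 4: a=3 b=-1324/1929 c=-1267/1286 d=1267/7716
S(17/2) = 101825/41152

Δ: Δ0=-1/2, Δ1=2/3, Δ2=2/3, Δ3=1/2, Δ4=-2
row 1: diag=10, rhs=7; c'=3/10, d'=7/10
row 2: denom=12−3·3/10=111/10; d'=(0−3·7/10)/(111/10)=-7/37
row 3: denom=10−3·10/37=340/37; d'=(-1−3·-7/37)/(340/37)=-4/85
row 4: denom=8−2·37/170=643/85; d'=(-15−2·-4/85)/(643/85)=-1267/643
back: M4=-1267/643
back: M3=-4/85−37/170·-1267/643=491/1286
back: M2=-7/37−10/37·491/1286=-188/643
back: M1=7/10−3/10·-188/643=1013/1286
M: M0=0, M1=1013/1286, M2=-188/643, M3=491/1286, M4=-1267/643, M5=0
seg 0: a=-1, c=M0/2=0, d=(M1−M0)/(6·2)=1013/15432, b=Δ0−h0·(2M0+M1)/6=-1471/1929
seg 1: a=-2, c=M1/2=1013/2572, d=(M2−M1)/(6·3)=-463/7716, b=Δ1−h1·(2M1+M2)/6=97/3858
seg 2: a=0, c=M2/2=-94/643, d=(M3−M2)/(6·3)=289/7716, b=Δ2−h2·(2M2+M3)/6=5927/7716
seg 3: a=2, c=M3/2=491/2572, d=(M4−M3)/(6·2)=-3025/15432, b=Δ3−h3·(2M3+M4)/6=3481/3858
seg 4: a=3, c=M4/2=-1267/1286, d=(M5−M4)/(6·2)=1267/7716, b=Δ4−h4·(2M4+M5)/6=-1324/1929
t_q=17/2 → seg 3, τ=1/2; S=2+3481/3858·τ+491/2572·τ²+-3025/15432·τ³=101825/41152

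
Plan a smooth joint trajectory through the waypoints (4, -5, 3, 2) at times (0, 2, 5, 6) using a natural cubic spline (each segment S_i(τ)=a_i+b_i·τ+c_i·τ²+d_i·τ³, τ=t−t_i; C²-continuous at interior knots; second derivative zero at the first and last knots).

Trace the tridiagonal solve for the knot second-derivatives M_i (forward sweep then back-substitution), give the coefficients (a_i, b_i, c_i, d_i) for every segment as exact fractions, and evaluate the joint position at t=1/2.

Δ: Δ0=-9/2, Δ1=8/3, Δ2=-1
row 1: diag=10, rhs=43; c'=3/10, d'=43/10
row 2: denom=8−3·3/10=71/10; d'=(-22−3·43/10)/(71/10)=-349/71
back: M2=-349/71
back: M1=43/10−3/10·-349/71=410/71
M: M0=0, M1=410/71, M2=-349/71, M3=0
seg 0: a=4, c=M0/2=0, d=(M1−M0)/(6·2)=205/426, b=Δ0−h0·(2M0+M1)/6=-2737/426
seg 1: a=-5, c=M1/2=205/71, d=(M2−M1)/(6·3)=-253/426, b=Δ1−h1·(2M1+M2)/6=-277/426
seg 2: a=3, c=M2/2=-349/142, d=(M3−M2)/(6·1)=349/426, b=Δ2−h2·(2M2+M3)/6=136/213
t_q=1/2 → seg 0, τ=1/2; S=4+-2737/426·τ+0·τ²+205/426·τ³=963/1136

  seg 0: a=4 b=-2737/426 c=0 d=205/426
  seg 1: a=-5 b=-277/426 c=205/71 d=-253/426
  seg 2: a=3 b=136/213 c=-349/142 d=349/426
S(1/2) = 963/1136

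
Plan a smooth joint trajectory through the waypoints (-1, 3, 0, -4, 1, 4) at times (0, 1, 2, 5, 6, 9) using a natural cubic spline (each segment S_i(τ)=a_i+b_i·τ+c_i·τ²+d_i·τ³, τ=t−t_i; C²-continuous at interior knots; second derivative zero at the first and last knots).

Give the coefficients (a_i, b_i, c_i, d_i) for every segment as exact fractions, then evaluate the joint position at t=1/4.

Δ: Δ0=4, Δ1=-3, Δ2=-4/3, Δ3=5, Δ4=1
row 1: diag=4, rhs=-42; c'=1/4, d'=-21/2
row 2: denom=8−1·1/4=31/4; d'=(10−1·-21/2)/(31/4)=82/31
row 3: denom=8−3·12/31=212/31; d'=(38−3·82/31)/(212/31)=233/53
row 4: denom=8−1·31/212=1665/212; d'=(-24−1·233/53)/(1665/212)=-1204/333
back: M4=-1204/333
back: M3=233/53−31/212·-1204/333=1640/333
back: M2=82/31−12/31·1640/333=82/111
back: M1=-21/2−1/4·82/111=-1186/111
M: M0=0, M1=-1186/111, M2=82/111, M3=1640/333, M4=-1204/333, M5=0
seg 0: a=-1, c=M0/2=0, d=(M1−M0)/(6·1)=-593/333, b=Δ0−h0·(2M0+M1)/6=1925/333
seg 1: a=3, c=M1/2=-593/111, d=(M2−M1)/(6·1)=634/333, b=Δ1−h1·(2M1+M2)/6=146/333
seg 2: a=0, c=M2/2=41/111, d=(M3−M2)/(6·3)=697/2997, b=Δ2−h2·(2M2+M3)/6=-1510/333
seg 3: a=-4, c=M3/2=820/333, d=(M4−M3)/(6·1)=-158/111, b=Δ3−h3·(2M3+M4)/6=1319/333
seg 4: a=1, c=M4/2=-602/333, d=(M5−M4)/(6·3)=602/2997, b=Δ4−h4·(2M4+M5)/6=1537/333
t_q=1/4 → seg 0, τ=1/4; S=-1+1925/333·τ+0·τ²+-593/333·τ³=2965/7104

  seg 0: a=-1 b=1925/333 c=0 d=-593/333
  seg 1: a=3 b=146/333 c=-593/111 d=634/333
  seg 2: a=0 b=-1510/333 c=41/111 d=697/2997
  seg 3: a=-4 b=1319/333 c=820/333 d=-158/111
  seg 4: a=1 b=1537/333 c=-602/333 d=602/2997
S(1/4) = 2965/7104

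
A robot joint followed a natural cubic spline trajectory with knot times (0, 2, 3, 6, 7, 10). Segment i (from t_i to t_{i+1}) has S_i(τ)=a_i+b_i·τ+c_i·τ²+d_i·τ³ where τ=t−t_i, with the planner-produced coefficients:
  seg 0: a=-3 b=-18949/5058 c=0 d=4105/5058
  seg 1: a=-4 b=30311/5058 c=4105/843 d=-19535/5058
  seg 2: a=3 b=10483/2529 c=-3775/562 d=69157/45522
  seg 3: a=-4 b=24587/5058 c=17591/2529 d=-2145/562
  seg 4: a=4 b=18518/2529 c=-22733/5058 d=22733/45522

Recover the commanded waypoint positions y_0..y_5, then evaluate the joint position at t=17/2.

y_0 = S_0(0) = a_0 = -3
y_1 = S_1(0) = a_1 = -4
y_2 = S_2(0) = a_2 = 3
y_3 = S_3(0) = a_3 = -4
y_4 = S_4(0) = a_4 = 4
y_5 = S_4(3) = -1
t_q=17/2 is in segment 4 (τ=3/2); S_4(τ)=29477/4496

y_0=-3 y_1=-4 y_2=3 y_3=-4 y_4=4 y_5=-1
S(17/2) = 29477/4496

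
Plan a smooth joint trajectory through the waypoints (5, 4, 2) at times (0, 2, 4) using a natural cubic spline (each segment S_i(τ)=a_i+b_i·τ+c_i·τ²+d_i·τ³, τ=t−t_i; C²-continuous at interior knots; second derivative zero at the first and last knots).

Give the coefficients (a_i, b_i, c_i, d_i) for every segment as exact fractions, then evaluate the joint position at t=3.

  seg 0: a=5 b=-3/8 c=0 d=-1/32
  seg 1: a=4 b=-3/4 c=-3/16 d=1/32
S(3) = 99/32

Δ: Δ0=-1/2, Δ1=-1
row 1: diag=8, rhs=-3; c'=1/4, d'=-3/8
back: M1=-3/8
M: M0=0, M1=-3/8, M2=0
seg 0: a=5, c=M0/2=0, d=(M1−M0)/(6·2)=-1/32, b=Δ0−h0·(2M0+M1)/6=-3/8
seg 1: a=4, c=M1/2=-3/16, d=(M2−M1)/(6·2)=1/32, b=Δ1−h1·(2M1+M2)/6=-3/4
t_q=3 → seg 1, τ=1; S=4+-3/4·τ+-3/16·τ²+1/32·τ³=99/32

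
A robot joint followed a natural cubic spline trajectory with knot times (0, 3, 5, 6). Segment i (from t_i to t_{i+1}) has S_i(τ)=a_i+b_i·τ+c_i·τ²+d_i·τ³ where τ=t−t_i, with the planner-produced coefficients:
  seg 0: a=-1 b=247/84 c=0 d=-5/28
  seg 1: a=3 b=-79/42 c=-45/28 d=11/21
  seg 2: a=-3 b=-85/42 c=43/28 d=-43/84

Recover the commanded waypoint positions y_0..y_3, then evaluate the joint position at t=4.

y_0 = S_0(0) = a_0 = -1
y_1 = S_1(0) = a_1 = 3
y_2 = S_2(0) = a_2 = -3
y_3 = S_2(1) = -4
t_q=4 is in segment 1 (τ=1); S_1(τ)=1/28

y_0=-1 y_1=3 y_2=-3 y_3=-4
S(4) = 1/28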